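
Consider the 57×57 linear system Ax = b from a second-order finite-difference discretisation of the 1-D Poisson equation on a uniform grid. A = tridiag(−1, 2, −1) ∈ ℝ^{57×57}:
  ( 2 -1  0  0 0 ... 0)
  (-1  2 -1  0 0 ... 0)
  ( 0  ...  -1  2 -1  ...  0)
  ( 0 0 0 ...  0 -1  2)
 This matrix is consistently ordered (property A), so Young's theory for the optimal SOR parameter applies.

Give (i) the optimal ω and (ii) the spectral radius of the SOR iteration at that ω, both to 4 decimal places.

ω* = 1.8973, ρ_SOR = 0.8973

[ρ_J] n=57: ρ(B_J) = cos(π/(n+1)) = cos(π/58) = 0.9985.
root = sin(π/58) = 0.05414  (since 1−cos² = sin²).
ω* = 2 / (1 + 0.05414) = 2 / 1.05414 ≈ 1.8973.
[ρ_SOR] ω* − 1 = 0.8973.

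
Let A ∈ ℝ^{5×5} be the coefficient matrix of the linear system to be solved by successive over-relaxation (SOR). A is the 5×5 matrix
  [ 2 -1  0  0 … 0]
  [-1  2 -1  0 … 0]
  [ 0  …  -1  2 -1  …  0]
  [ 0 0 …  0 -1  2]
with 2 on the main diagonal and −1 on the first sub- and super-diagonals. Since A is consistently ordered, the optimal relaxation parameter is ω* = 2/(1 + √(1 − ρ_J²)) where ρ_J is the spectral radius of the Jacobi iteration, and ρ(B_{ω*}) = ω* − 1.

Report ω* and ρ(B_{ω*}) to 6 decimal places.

ρ_J = max_k |cos(kπ/6)| = cos(π/6) = 0.866025
√(1 − cos²(π/6)) = sin(π/6) ≈ 0.5000000.
ω* = 2 / (1 + 0.5000000) = 2 / 1.5000000 ≈ 1.333333.
and ρ(B_{ω*}) = 1.333333 − 1 = 0.333333.

ω* = 1.333333, ρ_SOR = 0.333333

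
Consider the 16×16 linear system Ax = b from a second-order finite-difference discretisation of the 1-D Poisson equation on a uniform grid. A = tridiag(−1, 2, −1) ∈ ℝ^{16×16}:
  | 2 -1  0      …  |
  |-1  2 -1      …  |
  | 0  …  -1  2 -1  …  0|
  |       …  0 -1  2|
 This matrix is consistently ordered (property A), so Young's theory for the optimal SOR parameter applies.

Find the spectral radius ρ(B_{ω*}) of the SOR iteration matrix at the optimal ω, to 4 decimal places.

ρ_SOR = 0.6895

n=16: λ(B_J) = 1 − λ(A)/2 = cos(kπ/17); k=1 gives ρ_J = 0.9830.
√(1 − cos²(π/17)) = sin(π/17) ≈ 0.18375.
[ω*] 2 ÷ (1 + 0.18375) = 2 ÷ 1.18375 = 1.6895.
Hence ρ(B_{ω*}) = 1.6895 − 1 = 0.6895.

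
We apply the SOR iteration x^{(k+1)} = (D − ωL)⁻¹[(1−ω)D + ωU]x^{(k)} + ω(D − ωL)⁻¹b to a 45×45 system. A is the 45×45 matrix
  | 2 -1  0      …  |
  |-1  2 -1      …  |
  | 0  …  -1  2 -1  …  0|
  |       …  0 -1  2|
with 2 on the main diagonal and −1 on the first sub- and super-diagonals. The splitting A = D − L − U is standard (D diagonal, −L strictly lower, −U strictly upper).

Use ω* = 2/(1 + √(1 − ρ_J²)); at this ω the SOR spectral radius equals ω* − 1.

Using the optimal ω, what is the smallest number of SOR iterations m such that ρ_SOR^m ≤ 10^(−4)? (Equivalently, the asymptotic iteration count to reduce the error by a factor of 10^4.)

m = 68

spectrum of D⁻¹(L+U) = {cos(kπ/46) : 1≤k≤45}; ρ_J = cos(π/46) = 0.9976688.
√(1−ρ_J²) = |sin(π/46)| = 0.0682424
So ω* = 2/1.0682424 = 1.8722342 (Young).
At ω = 1.8722342 every |λ(B_ω)| = ω−1, so ρ_SOR = 0.8722342.
m ≥ 4·ln10 / (−ln 0.8722342) = 67.378; smallest integer m = 68.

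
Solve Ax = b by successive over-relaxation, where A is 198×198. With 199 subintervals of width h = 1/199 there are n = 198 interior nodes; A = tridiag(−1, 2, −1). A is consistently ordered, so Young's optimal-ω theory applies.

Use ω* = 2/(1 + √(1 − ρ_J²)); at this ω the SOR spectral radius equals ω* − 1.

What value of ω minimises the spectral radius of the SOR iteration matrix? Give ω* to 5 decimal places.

ω* = 1.96892

spectrum of D⁻¹(L+U) = {cos(kπ/199) : 1≤k≤198}; ρ_J = cos(π/199) = 0.99988.
√(1−ρ_J²) = |sin(π/199)| = 0.015786
[ω*] 2 ÷ (1 + 0.015786) = 2 ÷ 1.015786 = 1.96892.
At ω = 1.96892 every |λ(B_ω)| = ω−1, so ρ_SOR = 0.96892.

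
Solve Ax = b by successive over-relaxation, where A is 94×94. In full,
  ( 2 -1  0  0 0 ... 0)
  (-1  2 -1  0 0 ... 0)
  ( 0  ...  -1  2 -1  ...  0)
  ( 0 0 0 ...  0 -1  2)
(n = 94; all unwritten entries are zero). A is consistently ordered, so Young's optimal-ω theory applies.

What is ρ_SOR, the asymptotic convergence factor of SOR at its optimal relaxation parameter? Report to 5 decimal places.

ρ_SOR = 0.93599

n=94: λ(B_J) = 1 − λ(A)/2 = cos(kπ/95); k=1 gives ρ_J = 0.99945.
√(1 − cos²(π/95)) = sin(π/95) ≈ 0.033063.
[ω*] 2 ÷ (1 + 0.033063) = 2 ÷ 1.033063 = 1.93599.
ρ_SOR = ω* − 1 = 1.93599 − 1 = 0.93599.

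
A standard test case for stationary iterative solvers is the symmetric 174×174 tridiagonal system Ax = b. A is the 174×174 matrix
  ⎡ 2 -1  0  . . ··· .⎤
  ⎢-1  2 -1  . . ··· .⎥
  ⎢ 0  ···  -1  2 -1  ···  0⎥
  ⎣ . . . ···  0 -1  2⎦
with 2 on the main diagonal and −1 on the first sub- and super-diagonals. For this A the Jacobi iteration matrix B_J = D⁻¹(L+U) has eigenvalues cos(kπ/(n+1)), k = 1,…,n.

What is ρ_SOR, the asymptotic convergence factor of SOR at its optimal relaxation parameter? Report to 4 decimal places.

ρ_SOR = 0.9647

n=174: λ(B_J) = 1 − λ(A)/2 = cos(kπ/175); k=1 gives ρ_J = 0.9998.
√(1 − cos²(π/175)) = sin(π/175) ≈ 0.01795.
ω* = 2/(1 + 0.01795) = 2/1.01795 = 1.9647.
[ρ_SOR] ω* − 1 = 0.9647.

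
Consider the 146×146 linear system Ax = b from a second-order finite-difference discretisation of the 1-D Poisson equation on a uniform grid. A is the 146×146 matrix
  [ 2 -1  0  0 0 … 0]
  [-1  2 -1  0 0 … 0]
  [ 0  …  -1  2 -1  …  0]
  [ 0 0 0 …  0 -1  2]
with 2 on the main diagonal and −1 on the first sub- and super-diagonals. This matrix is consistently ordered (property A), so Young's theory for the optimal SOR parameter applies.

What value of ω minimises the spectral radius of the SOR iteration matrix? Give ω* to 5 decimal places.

ω* = 1.95815

B_J for the 146×146 system has eigenvalues cos(kπ/147); ρ_J = cos(π/147) = 0.99977.
√(1 − cos²(π/147)) = sin(π/147) ≈ 0.021370.
ω* = 2/(1 + 0.021370) = 2/1.021370 = 1.95815.
Hence ρ(B_{ω*}) = 1.95815 − 1 = 0.95815.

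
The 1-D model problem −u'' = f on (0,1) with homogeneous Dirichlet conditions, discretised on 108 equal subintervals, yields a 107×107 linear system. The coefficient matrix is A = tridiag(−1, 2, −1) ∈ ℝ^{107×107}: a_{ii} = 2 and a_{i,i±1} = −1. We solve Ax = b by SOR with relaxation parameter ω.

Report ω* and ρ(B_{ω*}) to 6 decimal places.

With n=107, ρ(Jacobi) = cos(π/108) = 0.999577.
√(1−ρ_J²) = |sin(π/108)| = 0.0290847
Young: ω* = 2/(1+√(1−ρ_J²)) = 2/(1+0.0290847) = 2/1.0290847 = 1.943475.
ρ(B_{ω*}) = ω*−1 = 0.943475

ω* = 1.943475, ρ_SOR = 0.943475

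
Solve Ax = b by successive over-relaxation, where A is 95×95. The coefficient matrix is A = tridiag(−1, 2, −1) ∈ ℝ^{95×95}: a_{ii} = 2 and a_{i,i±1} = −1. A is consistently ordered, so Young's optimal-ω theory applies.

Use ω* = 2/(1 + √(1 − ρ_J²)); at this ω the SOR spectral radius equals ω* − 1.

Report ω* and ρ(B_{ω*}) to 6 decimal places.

ρ_J = max_k |cos(kπ/96)| = cos(π/96) = 0.999465
root = sin(π/96) = 0.0327191  (since 1−cos² = sin²).
Young: ω* = 2/(1+√(1−ρ_J²)) = 2/(1+0.0327191) = 2/1.0327191 = 1.936635.
ρ(B_{ω*}) = ω*−1 = 0.936635

ω* = 1.936635, ρ_SOR = 0.936635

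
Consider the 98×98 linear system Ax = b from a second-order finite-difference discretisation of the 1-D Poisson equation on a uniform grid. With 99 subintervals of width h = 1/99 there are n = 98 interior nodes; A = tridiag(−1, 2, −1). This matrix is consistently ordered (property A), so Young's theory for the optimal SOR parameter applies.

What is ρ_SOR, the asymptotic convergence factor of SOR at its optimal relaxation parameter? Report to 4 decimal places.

With n=98, ρ(Jacobi) = cos(π/99) = 0.9995.
√(1 − cos²(π/99)) = sin(π/99) ≈ 0.03173.
ω* = 2 / (1 + 0.03173) = 2 / 1.03173 ≈ 1.9385.
ρ_SOR = ω* − 1 ≈ 0.9385.

ρ_SOR = 0.9385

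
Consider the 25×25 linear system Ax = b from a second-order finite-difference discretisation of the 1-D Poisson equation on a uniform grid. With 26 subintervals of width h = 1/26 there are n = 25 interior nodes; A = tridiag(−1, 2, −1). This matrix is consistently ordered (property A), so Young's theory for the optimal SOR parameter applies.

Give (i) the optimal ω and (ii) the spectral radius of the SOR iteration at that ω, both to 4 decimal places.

ω* = 1.7849, ρ_SOR = 0.7849

n=25: λ(B_J) = 1 − λ(A)/2 = cos(kπ/26); k=1 gives ρ_J = 0.9927.
√(1−ρ_J²) simplifies to sin(π/26) = 0.12054.
[ω*] 2 ÷ (1 + 0.12054) = 2 ÷ 1.12054 = 1.7849.
Hence ρ(B_{ω*}) = 1.7849 − 1 = 0.7849.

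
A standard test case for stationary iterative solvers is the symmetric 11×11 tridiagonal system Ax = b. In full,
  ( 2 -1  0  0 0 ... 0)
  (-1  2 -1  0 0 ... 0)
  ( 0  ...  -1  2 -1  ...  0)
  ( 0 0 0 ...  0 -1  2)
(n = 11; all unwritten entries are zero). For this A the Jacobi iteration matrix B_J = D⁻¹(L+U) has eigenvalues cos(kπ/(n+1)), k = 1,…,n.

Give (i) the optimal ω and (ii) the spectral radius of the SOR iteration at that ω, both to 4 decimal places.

ω* = 1.5888, ρ_SOR = 0.5888

ρ_J = max_k |cos(kπ/12)| = cos(π/12) = 0.9659
√(1 − cos²(π/12)) = sin(π/12) ≈ 0.25882.
So ω* = 2/1.25882 = 1.5888 (Young).
ρ_SOR = ω* − 1 = 1.5888 − 1 = 0.5888.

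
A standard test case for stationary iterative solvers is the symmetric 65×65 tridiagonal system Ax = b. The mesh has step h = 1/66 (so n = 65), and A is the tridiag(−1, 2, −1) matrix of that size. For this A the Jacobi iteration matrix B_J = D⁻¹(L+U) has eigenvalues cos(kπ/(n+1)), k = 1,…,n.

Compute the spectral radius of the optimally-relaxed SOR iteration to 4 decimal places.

½·tridiag(1,0,1) at n=65: λ_k = cos(kπ/66); max |λ| at k=1 ⇒ ρ_J = cos(π/66) ≈ 0.9989.
1 − cos²(π/66) = sin²(π/66) ⇒ √(1−ρ_J²) = sin(π/66) = 0.04758.
[ω*] 2 ÷ (1 + 0.04758) = 2 ÷ 1.04758 = 1.9092.
At ω = 1.9092 every |λ(B_ω)| = ω−1, so ρ_SOR = 0.9092.

ρ_SOR = 0.9092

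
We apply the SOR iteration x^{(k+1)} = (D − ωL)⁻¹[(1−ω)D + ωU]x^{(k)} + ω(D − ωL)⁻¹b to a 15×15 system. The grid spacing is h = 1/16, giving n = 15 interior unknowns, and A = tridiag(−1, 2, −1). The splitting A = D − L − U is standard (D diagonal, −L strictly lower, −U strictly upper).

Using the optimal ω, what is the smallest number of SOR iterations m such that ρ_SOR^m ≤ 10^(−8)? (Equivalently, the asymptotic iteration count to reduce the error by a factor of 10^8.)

ρ_J = max_k |cos(kπ/16)| = cos(π/16) = 0.9807853
√(1−ρ_J²) = |sin(π/16)| = 0.1950903
ω* = 2 / (1 + 0.1950903) = 2 / 1.1950903 ≈ 1.6735137.
ρ(B_{ω*}) = ω*−1 = 0.6735137
8·ln10 = 18.4207; −ln(0.6735137) = 0.395247; m = ⌈18.4207/0.395247⌉ = ⌈46.606⌉ = 47.

m = 47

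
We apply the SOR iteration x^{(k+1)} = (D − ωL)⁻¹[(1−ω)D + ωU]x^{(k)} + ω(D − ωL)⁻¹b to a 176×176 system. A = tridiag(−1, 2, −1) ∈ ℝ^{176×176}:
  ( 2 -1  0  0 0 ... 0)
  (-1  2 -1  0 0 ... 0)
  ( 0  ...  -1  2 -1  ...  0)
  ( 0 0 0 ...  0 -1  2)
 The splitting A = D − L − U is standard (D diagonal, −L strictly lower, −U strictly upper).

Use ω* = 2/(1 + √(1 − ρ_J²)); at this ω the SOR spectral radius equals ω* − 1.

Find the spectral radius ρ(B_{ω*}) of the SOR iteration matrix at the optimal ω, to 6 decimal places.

ρ_SOR = 0.965123

n=176: λ(B_J) = 1 − λ(A)/2 = cos(kπ/177); k=1 gives ρ_J = 0.999842.
root = sin(π/177) = 0.0177482  (since 1−cos² = sin²).
[ω*] 2 ÷ (1 + 0.0177482) = 2 ÷ 1.0177482 = 1.965123.
ρ_SOR = ω* − 1 ≈ 0.965123.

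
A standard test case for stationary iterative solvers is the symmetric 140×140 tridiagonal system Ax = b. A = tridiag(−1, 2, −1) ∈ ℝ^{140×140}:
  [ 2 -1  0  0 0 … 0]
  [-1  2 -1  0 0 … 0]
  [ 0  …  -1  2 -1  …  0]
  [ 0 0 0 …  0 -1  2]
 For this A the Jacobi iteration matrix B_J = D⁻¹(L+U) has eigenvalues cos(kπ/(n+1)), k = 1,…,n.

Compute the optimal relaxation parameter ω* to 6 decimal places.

ω* = 1.956413

B_J for the 140×140 system has eigenvalues cos(kπ/141); ρ_J = cos(π/141) = 0.999752.
1 − cos²(π/141) = sin²(π/141) ⇒ √(1−ρ_J²) = sin(π/141) = 0.0222790.
So ω* = 2/1.0222790 = 1.956413 (Young).
Hence ρ(B_{ω*}) = 1.956413 − 1 = 0.956413.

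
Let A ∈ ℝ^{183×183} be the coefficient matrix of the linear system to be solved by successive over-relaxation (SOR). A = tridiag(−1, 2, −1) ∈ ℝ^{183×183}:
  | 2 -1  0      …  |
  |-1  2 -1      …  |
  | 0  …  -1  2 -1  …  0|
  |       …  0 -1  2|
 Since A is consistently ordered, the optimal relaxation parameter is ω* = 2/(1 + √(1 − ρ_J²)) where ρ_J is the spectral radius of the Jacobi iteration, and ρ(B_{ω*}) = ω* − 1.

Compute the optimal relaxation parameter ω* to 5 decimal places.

ω* = 1.96643

½·tridiag(1,0,1) at n=183: λ_k = cos(kπ/184); max |λ| at k=1 ⇒ ρ_J = cos(π/184) ≈ 0.99985.
root = sin(π/184) = 0.017073  (since 1−cos² = sin²).
So ω* = 2/1.017073 = 1.96643 (Young).
At ω = 1.96643 every |λ(B_ω)| = ω−1, so ρ_SOR = 0.96643.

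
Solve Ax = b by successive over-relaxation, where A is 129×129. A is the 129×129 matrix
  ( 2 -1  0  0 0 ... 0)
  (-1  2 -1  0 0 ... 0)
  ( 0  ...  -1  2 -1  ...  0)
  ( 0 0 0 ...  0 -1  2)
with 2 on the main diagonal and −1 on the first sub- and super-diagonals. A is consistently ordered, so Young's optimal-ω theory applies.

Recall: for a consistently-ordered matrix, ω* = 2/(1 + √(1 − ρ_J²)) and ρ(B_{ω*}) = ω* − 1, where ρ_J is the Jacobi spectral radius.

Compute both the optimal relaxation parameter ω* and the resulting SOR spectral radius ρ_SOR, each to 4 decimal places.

ω* = 1.9528, ρ_SOR = 0.9528

½·tridiag(1,0,1) at n=129: λ_k = cos(kπ/130); max |λ| at k=1 ⇒ ρ_J = cos(π/130) ≈ 0.9997.
1 − cos²(π/130) = sin²(π/130) ⇒ √(1−ρ_J²) = sin(π/130) = 0.02416.
ω* = 2 / (1 + 0.02416) = 2 / 1.02416 ≈ 1.9528.
ρ_SOR = ω* − 1 ≈ 0.9528.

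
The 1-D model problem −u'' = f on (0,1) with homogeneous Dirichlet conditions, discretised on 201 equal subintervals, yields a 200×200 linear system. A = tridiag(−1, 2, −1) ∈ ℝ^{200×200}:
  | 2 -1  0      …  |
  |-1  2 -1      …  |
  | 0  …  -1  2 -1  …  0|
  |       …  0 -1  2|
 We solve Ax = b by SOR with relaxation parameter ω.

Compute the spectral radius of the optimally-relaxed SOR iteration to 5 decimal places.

ρ_SOR = 0.96922

[ρ_J] n=200: ρ(B_J) = cos(π/(n+1)) = cos(π/201) = 0.99988.
√(1−ρ_J²) simplifies to sin(π/201) = 0.015629.
ω* = 2 / (1 + 0.015629) = 2 / 1.015629 ≈ 1.96922.
At ω = 1.96922 every |λ(B_ω)| = ω−1, so ρ_SOR = 0.96922.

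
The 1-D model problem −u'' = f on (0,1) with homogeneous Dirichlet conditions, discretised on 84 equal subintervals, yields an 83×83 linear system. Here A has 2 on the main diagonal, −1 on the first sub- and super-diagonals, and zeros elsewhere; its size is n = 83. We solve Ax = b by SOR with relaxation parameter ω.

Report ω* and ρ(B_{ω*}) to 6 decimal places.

[ρ_J] n=83: ρ(B_J) = cos(π/(n+1)) = cos(π/84) = 0.999301.
1 − cos²(π/84) = sin²(π/84) ⇒ √(1−ρ_J²) = sin(π/84) = 0.0373912.
ω* = 2 / (1 + 0.0373912) = 2 / 1.0373912 ≈ 1.927913.
[ρ_SOR] ω* − 1 = 0.927913.

ω* = 1.927913, ρ_SOR = 0.927913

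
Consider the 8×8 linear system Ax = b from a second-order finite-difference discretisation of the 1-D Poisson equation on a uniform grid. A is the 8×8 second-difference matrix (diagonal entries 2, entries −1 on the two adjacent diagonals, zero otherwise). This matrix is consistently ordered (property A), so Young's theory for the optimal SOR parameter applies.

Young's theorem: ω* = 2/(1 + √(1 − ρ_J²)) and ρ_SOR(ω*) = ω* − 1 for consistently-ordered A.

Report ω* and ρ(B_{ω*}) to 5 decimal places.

With n=8, ρ(Jacobi) = cos(π/9) = 0.93969.
√(1−ρ_J²) = |sin(π/9)| = 0.342020
Then 2/(1+√(1−ρ_J²)) = 2/(1+0.342020); ω* = 2/1.342020 = 1.49029.
[ρ_SOR] ω* − 1 = 0.49029.

ω* = 1.49029, ρ_SOR = 0.49029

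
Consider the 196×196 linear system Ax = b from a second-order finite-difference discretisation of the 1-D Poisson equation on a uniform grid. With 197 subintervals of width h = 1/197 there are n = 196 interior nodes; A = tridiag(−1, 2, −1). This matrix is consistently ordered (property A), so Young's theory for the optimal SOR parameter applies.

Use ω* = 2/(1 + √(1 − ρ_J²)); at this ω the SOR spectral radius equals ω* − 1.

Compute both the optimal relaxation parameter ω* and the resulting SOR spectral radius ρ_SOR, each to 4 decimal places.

ρ_J = max_k |cos(kπ/197)| = cos(π/197) = 0.9999
√(1 − cos²(π/197)) = sin(π/197) ≈ 0.01595.
ω* = 2/(1+0.01595) = 1.9686
At ω = 1.9686 every |λ(B_ω)| = ω−1, so ρ_SOR = 0.9686.

ω* = 1.9686, ρ_SOR = 0.9686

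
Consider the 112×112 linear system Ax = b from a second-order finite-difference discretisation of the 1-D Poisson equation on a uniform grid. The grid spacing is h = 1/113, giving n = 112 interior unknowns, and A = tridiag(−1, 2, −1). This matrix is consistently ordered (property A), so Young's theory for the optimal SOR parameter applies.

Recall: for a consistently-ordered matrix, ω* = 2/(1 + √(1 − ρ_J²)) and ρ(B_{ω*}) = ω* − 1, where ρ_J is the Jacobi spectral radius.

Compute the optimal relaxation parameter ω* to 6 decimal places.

ω* = 1.945907

½·tridiag(1,0,1) at n=112: λ_k = cos(kπ/113); max |λ| at k=1 ⇒ ρ_J = cos(π/113) ≈ 0.999614.
1 − cos²(π/113) = sin²(π/113) ⇒ √(1−ρ_J²) = sin(π/113) = 0.0277981.
ω* = 2/(1 + 0.0277981) = 2/1.0277981 = 1.945907.
ρ_SOR = ω* − 1 = 1.945907 − 1 = 0.945907.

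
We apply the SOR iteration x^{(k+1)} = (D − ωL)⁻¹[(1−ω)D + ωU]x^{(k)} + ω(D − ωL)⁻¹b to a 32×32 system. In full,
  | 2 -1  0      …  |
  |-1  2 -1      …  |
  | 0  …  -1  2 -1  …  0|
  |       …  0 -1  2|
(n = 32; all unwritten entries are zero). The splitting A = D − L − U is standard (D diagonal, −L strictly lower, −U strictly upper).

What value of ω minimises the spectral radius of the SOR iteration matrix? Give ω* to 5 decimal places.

ω* = 1.82639

n=32: λ(B_J) = 1 − λ(A)/2 = cos(kπ/33); k=1 gives ρ_J = 0.99547.
√(1−ρ_J²) = |sin(π/33)| = 0.095056
ω* = 2/(1+0.095056) = 1.82639
ρ(B_{ω*}) = ω*−1 = 0.82639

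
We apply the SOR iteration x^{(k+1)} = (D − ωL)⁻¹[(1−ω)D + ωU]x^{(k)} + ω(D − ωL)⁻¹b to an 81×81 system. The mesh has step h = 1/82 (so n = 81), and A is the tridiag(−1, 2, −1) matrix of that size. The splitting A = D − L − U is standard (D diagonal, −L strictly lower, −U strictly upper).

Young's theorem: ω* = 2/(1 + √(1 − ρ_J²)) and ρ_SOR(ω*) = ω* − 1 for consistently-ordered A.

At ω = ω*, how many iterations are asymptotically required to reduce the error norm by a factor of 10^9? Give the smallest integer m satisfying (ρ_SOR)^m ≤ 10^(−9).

m = 271

½·tridiag(1,0,1) at n=81: λ_k = cos(kπ/82); max |λ| at k=1 ⇒ ρ_J = cos(π/82) ≈ 0.9992662.
√(1 − cos²(π/82)) = sin(π/82) ≈ 0.0383027.
ω* = 2/(1+0.0383027) = 1.9262206
Hence ρ(B_{ω*}) = 1.9262206 − 1 = 0.9262206.
m ≥ 9·ln10 / (−ln 0.9262206) = 270.388; smallest integer m = 271.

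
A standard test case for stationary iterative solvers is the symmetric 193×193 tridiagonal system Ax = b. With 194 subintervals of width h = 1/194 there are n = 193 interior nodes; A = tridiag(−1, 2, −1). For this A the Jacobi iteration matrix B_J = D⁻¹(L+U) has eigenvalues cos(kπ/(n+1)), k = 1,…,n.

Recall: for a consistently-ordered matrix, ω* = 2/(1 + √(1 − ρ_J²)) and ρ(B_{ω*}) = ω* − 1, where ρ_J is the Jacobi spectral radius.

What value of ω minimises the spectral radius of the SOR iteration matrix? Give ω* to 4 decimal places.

B_J for the 193×193 system has eigenvalues cos(kπ/194); ρ_J = cos(π/194) = 0.9999.
root = sin(π/194) = 0.01619  (since 1−cos² = sin²).
[ω*] 2 ÷ (1 + 0.01619) = 2 ÷ 1.01619 = 1.9681.
ρ_SOR = ω* − 1 = 1.9681 − 1 = 0.9681.

ω* = 1.9681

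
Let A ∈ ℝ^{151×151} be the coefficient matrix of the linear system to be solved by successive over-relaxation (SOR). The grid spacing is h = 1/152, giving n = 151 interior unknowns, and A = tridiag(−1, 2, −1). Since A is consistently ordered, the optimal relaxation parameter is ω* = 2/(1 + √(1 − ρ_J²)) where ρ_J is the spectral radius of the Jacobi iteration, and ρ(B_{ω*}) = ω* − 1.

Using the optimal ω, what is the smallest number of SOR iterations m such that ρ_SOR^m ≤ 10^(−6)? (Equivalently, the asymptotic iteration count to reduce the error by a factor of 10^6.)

m = 335

With n=151, ρ(Jacobi) = cos(π/152) = 0.9997864.
1 − cos²(π/152) = sin²(π/152) ⇒ √(1−ρ_J²) = sin(π/152) = 0.0206669.
Young: ω* = 2/(1+√(1−ρ_J²)) = 2/(1+0.0206669) = 2/1.0206669 = 1.9595031.
and ρ(B_{ω*}) = 1.9595031 − 1 = 0.9595031.
(0.9595031)^m ≤ 10^{−6}  ⇒  m·ln(0.9595031) ≤ −6·ln10  ⇒  m ≥ 334.194  ⇒  m = 335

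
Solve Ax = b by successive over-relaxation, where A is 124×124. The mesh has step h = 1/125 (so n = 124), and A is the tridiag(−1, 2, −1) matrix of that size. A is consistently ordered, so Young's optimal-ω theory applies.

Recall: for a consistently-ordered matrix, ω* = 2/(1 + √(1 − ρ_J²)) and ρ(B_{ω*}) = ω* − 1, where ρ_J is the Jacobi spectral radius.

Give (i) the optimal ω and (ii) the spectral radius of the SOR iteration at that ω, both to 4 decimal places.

½·tridiag(1,0,1) at n=124: λ_k = cos(kπ/125); max |λ| at k=1 ⇒ ρ_J = cos(π/125) ≈ 0.9997.
root = sin(π/125) = 0.02513  (since 1−cos² = sin²).
So ω* = 2/1.02513 = 1.9510 (Young).
ρ_SOR = ω* − 1 = 1.9510 − 1 = 0.9510.

ω* = 1.9510, ρ_SOR = 0.9510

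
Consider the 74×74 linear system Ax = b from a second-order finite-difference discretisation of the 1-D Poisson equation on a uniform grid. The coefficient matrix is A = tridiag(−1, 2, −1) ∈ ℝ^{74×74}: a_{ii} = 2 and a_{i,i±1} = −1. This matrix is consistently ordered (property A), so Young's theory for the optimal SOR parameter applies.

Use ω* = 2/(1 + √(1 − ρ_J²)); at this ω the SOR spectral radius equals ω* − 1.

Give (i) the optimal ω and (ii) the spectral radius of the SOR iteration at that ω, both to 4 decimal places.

ω* = 1.9196, ρ_SOR = 0.9196

spectrum of D⁻¹(L+U) = {cos(kπ/75) : 1≤k≤74}; ρ_J = cos(π/75) = 0.9991.
√(1 − cos²(π/75)) = sin(π/75) ≈ 0.04188.
ω* = 2/(1 + 0.04188) = 2/1.04188 = 1.9196.
ρ(B_{ω*}) = ω*−1 = 0.9196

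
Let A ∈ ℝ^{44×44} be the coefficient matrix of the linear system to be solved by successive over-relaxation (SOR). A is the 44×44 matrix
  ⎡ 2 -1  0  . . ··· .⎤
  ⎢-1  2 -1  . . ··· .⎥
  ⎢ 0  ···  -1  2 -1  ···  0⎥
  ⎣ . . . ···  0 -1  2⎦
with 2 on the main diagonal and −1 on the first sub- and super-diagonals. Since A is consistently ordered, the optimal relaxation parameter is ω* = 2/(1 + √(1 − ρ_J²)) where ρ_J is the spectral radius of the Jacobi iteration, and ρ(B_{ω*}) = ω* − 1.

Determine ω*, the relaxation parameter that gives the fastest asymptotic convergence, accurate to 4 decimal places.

ω* = 1.8696

ρ_J = max_k |cos(kπ/45)| = cos(π/45) = 0.9976
1 − cos²(π/45) = sin²(π/45) ⇒ √(1−ρ_J²) = sin(π/45) = 0.06976.
So ω* = 2/1.06976 = 1.8696 (Young).
ρ(B_{ω*}) = ω*−1 = 0.8696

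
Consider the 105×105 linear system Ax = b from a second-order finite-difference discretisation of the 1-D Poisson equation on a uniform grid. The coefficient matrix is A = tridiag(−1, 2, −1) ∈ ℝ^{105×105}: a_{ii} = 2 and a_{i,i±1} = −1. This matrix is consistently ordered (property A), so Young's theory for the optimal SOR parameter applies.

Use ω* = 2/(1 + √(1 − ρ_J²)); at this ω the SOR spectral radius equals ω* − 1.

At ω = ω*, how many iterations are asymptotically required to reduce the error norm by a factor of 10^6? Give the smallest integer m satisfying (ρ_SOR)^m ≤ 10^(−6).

m = 234

ρ_J = max_k |cos(kπ/106)| = cos(π/106) = 0.9995608
1 − cos²(π/106) = sin²(π/106) ⇒ √(1−ρ_J²) = sin(π/106) = 0.0296333.
[ω*] 2 ÷ (1 + 0.0296333) = 2 ÷ 1.0296333 = 1.9424391.
At ω = 1.9424391 every |λ(B_ω)| = ω−1, so ρ_SOR = 0.9424391.
(0.9424391)^m ≤ 10^{−6}  ⇒  m·ln(0.9424391) ≤ −6·ln10  ⇒  m ≥ 233.039  ⇒  m = 234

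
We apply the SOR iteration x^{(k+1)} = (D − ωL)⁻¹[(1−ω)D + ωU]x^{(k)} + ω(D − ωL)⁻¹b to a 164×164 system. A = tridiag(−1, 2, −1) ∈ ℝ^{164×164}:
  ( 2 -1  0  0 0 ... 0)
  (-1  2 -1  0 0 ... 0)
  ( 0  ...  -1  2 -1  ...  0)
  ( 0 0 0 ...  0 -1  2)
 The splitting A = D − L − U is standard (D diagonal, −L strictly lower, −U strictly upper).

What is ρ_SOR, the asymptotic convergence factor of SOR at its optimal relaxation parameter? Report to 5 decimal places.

B_J for the 164×164 system has eigenvalues cos(kπ/165); ρ_J = cos(π/165) = 0.99982.
1 − cos²(π/165) = sin²(π/165) ⇒ √(1−ρ_J²) = sin(π/165) = 0.019039.
[ω*] 2 ÷ (1 + 0.019039) = 2 ÷ 1.019039 = 1.96263.
At ω = 1.96263 every |λ(B_ω)| = ω−1, so ρ_SOR = 0.96263.

ρ_SOR = 0.96263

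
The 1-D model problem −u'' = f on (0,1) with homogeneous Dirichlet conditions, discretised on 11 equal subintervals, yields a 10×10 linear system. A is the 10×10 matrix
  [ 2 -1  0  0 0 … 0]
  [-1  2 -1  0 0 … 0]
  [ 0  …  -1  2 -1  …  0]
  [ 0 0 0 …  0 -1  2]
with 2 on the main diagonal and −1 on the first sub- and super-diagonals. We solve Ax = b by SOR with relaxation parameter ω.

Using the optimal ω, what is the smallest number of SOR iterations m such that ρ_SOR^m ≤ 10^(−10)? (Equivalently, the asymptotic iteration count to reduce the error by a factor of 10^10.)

ρ_J = max_k |cos(kπ/11)| = cos(π/11) = 0.9594930
√(1−ρ_J²) simplifies to sin(π/11) = 0.2817326.
Then 2/(1+√(1−ρ_J²)) = 2/(1+0.2817326); ω* = 2/1.2817326 = 1.5603879.
and ρ(B_{ω*}) = 1.5603879 − 1 = 0.5603879.
(0.5603879)^m ≤ 10^{−10}  ⇒  m·ln(0.5603879) ≤ −10·ln10  ⇒  m ≥ 39.760  ⇒  m = 40

m = 40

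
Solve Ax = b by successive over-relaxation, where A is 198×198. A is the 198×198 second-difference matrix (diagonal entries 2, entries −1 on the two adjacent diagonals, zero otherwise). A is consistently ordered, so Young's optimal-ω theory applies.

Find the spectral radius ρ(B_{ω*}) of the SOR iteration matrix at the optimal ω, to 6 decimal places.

ρ_SOR = 0.968918

[ρ_J] n=198: ρ(B_J) = cos(π/(n+1)) = cos(π/199) = 0.999875.
√(1−ρ_J²) simplifies to sin(π/199) = 0.0157862.
Then 2/(1+√(1−ρ_J²)) = 2/(1+0.0157862); ω* = 2/1.0157862 = 1.968918.
[ρ_SOR] ω* − 1 = 0.968918.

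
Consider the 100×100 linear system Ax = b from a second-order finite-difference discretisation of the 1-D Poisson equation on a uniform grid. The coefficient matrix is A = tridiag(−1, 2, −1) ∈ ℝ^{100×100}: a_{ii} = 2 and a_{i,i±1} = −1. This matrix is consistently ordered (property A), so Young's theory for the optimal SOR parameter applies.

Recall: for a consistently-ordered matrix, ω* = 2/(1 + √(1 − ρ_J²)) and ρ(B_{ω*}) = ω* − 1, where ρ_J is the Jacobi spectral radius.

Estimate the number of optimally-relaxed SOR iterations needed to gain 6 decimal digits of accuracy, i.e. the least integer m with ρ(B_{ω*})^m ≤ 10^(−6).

m = 223

spectrum of D⁻¹(L+U) = {cos(kπ/101) : 1≤k≤100}; ρ_J = cos(π/101) = 0.9995163.
√(1 − cos²(π/101)) = sin(π/101) ≈ 0.0310999.
ω* = 2 / (1 + 0.0310999) = 2 / 1.0310999 ≈ 1.9396763.
and ρ(B_{ω*}) = 1.9396763 − 1 = 0.9396763.
(0.9396763)^m ≤ 10^{−6}  ⇒  m·ln(0.9396763) ≤ −6·ln10  ⇒  m ≥ 222.043  ⇒  m = 223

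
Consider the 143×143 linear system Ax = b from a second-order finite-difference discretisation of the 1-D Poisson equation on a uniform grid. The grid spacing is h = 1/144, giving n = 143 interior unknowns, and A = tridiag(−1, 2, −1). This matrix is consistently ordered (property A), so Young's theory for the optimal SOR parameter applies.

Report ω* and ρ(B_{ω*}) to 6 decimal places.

ω* = 1.957302, ρ_SOR = 0.957302

With n=143, ρ(Jacobi) = cos(π/144) = 0.999762.
1 − cos²(π/144) = sin²(π/144) ⇒ √(1−ρ_J²) = sin(π/144) = 0.0218149.
[ω*] 2 ÷ (1 + 0.0218149) = 2 ÷ 1.0218149 = 1.957302.
Hence ρ(B_{ω*}) = 1.957302 − 1 = 0.957302.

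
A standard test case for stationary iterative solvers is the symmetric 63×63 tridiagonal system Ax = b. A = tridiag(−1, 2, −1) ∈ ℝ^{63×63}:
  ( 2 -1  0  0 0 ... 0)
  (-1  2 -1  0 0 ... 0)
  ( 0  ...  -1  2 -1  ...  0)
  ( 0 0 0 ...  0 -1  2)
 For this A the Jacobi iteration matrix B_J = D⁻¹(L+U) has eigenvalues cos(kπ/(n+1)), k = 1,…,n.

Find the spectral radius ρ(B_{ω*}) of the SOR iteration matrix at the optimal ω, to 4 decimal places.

ρ_J = max_k |cos(kπ/64)| = cos(π/64) = 0.9988
√(1 − cos²(π/64)) = sin(π/64) ≈ 0.04907.
Then 2/(1+√(1−ρ_J²)) = 2/(1+0.04907); ω* = 2/1.04907 = 1.9065.
ρ_SOR = ω* − 1 = 1.9065 − 1 = 0.9065.

ρ_SOR = 0.9065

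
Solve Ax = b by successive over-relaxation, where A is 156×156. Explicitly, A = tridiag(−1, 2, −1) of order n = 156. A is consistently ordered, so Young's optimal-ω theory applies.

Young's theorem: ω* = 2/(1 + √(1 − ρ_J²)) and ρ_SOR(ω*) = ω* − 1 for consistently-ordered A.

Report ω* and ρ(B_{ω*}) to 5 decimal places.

spectrum of D⁻¹(L+U) = {cos(kπ/157) : 1≤k≤156}; ρ_J = cos(π/157) = 0.99980.
1 − cos²(π/157) = sin²(π/157) ⇒ √(1−ρ_J²) = sin(π/157) = 0.020009.
Young: ω* = 2/(1+√(1−ρ_J²)) = 2/(1+0.020009) = 2/1.020009 = 1.96077.
[ρ_SOR] ω* − 1 = 0.96077.

ω* = 1.96077, ρ_SOR = 0.96077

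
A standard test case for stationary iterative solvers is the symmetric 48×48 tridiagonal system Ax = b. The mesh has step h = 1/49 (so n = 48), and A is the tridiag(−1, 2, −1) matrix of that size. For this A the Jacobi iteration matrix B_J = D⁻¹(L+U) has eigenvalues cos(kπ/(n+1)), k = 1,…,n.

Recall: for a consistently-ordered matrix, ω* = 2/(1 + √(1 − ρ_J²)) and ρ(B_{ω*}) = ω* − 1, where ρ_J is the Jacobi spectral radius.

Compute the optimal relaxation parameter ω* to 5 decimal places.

With n=48, ρ(Jacobi) = cos(π/49) = 0.99795.
√(1−ρ_J²) = |sin(π/49)| = 0.064070
[ω*] 2 ÷ (1 + 0.064070) = 2 ÷ 1.064070 = 1.87958.
Hence ρ(B_{ω*}) = 1.87958 − 1 = 0.87958.

ω* = 1.87958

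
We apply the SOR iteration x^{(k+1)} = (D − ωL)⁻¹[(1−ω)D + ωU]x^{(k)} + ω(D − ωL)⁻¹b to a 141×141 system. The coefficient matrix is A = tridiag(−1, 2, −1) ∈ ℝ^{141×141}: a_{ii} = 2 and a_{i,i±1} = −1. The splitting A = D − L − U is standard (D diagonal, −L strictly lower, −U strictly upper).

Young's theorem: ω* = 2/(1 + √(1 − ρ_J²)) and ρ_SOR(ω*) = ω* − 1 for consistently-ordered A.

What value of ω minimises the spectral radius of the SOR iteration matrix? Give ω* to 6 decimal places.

spectrum of D⁻¹(L+U) = {cos(kπ/142) : 1≤k≤141}; ρ_J = cos(π/142) = 0.999755.
√(1 − cos²(π/142)) = sin(π/142) ≈ 0.0221221.
Then 2/(1+√(1−ρ_J²)) = 2/(1+0.0221221); ω* = 2/1.0221221 = 1.956713.
ρ(B_{ω*}) = ω*−1 = 0.956713

ω* = 1.956713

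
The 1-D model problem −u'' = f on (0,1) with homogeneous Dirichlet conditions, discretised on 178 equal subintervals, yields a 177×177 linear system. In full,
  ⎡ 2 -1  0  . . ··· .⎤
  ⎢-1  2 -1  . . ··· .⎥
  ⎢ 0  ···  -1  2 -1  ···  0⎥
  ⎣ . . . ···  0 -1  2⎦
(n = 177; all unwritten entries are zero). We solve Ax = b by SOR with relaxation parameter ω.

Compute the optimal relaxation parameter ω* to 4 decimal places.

ω* = 1.9653

spectrum of D⁻¹(L+U) = {cos(kπ/178) : 1≤k≤177}; ρ_J = cos(π/178) = 0.9998.
root = sin(π/178) = 0.01765  (since 1−cos² = sin²).
Young: ω* = 2/(1+√(1−ρ_J²)) = 2/(1+0.01765) = 2/1.01765 = 1.9653.
and ρ(B_{ω*}) = 1.9653 − 1 = 0.9653.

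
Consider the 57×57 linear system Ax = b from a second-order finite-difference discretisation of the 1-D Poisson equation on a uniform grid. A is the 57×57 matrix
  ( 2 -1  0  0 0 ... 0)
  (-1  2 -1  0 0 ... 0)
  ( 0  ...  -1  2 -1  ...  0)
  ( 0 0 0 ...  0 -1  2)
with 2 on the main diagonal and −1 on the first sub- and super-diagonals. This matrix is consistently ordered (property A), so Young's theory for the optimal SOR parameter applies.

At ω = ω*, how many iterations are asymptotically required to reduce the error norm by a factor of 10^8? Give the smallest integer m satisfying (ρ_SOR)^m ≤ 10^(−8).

[ρ_J] n=57: ρ(B_J) = cos(π/(n+1)) = cos(π/58) = 0.9985334.
√(1 − cos²(π/58)) = sin(π/58) ≈ 0.0541389.
So ω* = 2/1.0541389 = 1.8972832 (Young).
ρ_SOR = ω* − 1 = 1.8972832 − 1 = 0.8972832.
For 8 digits: m = 8·ln10 / (−ln 0.8972832) = 18.4207/0.108384 = 169.958; round up → m = 170.

m = 170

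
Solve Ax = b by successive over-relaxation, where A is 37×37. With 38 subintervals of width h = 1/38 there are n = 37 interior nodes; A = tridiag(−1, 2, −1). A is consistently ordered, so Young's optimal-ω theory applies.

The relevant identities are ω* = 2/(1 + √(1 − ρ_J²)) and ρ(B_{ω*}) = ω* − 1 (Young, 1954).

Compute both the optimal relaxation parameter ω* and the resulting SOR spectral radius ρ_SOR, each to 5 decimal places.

½·tridiag(1,0,1) at n=37: λ_k = cos(kπ/38); max |λ| at k=1 ⇒ ρ_J = cos(π/38) ≈ 0.99658.
√(1−ρ_J²) simplifies to sin(π/38) = 0.082579.
ω* = 2/(1+0.082579) = 1.84744
[ρ_SOR] ω* − 1 = 0.84744.

ω* = 1.84744, ρ_SOR = 0.84744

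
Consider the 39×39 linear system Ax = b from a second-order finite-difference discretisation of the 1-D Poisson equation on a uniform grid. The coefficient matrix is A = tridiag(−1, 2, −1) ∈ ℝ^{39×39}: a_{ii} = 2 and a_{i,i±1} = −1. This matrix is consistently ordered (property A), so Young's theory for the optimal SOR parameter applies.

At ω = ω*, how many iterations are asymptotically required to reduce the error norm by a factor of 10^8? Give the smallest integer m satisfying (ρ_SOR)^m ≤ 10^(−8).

B_J for the 39×39 system has eigenvalues cos(kπ/40); ρ_J = cos(π/40) = 0.9969173.
1 − cos²(π/40) = sin²(π/40) ⇒ √(1−ρ_J²) = sin(π/40) = 0.0784591.
Young: ω* = 2/(1+√(1−ρ_J²)) = 2/(1+0.0784591) = 2/1.0784591 = 1.8544978.
ρ_SOR = ω* − 1 = 1.8544978 − 1 = 0.8544978.
ρ_SOR^m ≤ 10^(−8) ⇔ m ≥ 8·ln10/(−ln 0.8544978) = 18.4207/0.157241 = 117.149; m = ⌈117.149⌉ = 118.

m = 118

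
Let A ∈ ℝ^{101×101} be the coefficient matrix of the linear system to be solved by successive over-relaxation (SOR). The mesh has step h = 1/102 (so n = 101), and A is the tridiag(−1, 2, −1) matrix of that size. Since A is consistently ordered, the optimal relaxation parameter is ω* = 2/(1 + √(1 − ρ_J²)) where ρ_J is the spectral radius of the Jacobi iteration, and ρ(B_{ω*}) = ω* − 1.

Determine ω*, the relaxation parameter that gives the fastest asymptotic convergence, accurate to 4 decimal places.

ω* = 1.9402

spectrum of D⁻¹(L+U) = {cos(kπ/102) : 1≤k≤101}; ρ_J = cos(π/102) = 0.9995.
1 − cos²(π/102) = sin²(π/102) ⇒ √(1−ρ_J²) = sin(π/102) = 0.03080.
ω* = 2/(1 + 0.03080) = 2/1.03080 = 1.9402.
and ρ(B_{ω*}) = 1.9402 − 1 = 0.9402.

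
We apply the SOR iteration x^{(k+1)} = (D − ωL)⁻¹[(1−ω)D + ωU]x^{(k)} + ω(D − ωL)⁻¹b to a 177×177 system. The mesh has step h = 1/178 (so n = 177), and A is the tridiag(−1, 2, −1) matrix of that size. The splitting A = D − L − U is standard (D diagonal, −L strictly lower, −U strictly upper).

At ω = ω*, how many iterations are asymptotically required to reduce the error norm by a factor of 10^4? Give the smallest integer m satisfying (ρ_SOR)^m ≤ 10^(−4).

ρ_J = max_k |cos(kπ/178)| = cos(π/178) = 0.9998443
root = sin(π/178) = 0.0176485  (since 1−cos² = sin²).
ω* = 2/(1+0.0176485) = 1.9653151
ρ(B_{ω*}) = ω*−1 = 0.9653151
ρ_SOR^m ≤ 10^(−4) ⇔ m ≥ 4·ln10/(−ln 0.9653151) = 9.21034/0.0353007 = 260.911; m = ⌈260.911⌉ = 261.

m = 261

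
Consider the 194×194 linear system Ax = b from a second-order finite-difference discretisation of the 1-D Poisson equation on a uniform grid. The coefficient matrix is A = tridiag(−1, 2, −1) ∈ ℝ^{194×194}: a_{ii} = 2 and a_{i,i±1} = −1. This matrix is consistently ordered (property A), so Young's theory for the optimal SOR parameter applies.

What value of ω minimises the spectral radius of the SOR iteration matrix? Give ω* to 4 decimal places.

ω* = 1.9683

[ρ_J] n=194: ρ(B_J) = cos(π/(n+1)) = cos(π/195) = 0.9999.
√(1−ρ_J²) = |sin(π/195)| = 0.01611
So ω* = 2/1.01611 = 1.9683 (Young).
Hence ρ(B_{ω*}) = 1.9683 − 1 = 0.9683.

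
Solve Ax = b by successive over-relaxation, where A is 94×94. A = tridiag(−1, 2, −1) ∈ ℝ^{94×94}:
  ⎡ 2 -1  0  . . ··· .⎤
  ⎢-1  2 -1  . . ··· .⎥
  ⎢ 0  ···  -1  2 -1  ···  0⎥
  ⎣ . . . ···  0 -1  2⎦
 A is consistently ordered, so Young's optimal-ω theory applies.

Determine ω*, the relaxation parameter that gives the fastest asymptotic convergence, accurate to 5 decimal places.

ω* = 1.93599

[ρ_J] n=94: ρ(B_J) = cos(π/(n+1)) = cos(π/95) = 0.99945.
√(1−ρ_J²) = |sin(π/95)| = 0.033063
So ω* = 2/1.033063 = 1.93599 (Young).
and ρ(B_{ω*}) = 1.93599 − 1 = 0.93599.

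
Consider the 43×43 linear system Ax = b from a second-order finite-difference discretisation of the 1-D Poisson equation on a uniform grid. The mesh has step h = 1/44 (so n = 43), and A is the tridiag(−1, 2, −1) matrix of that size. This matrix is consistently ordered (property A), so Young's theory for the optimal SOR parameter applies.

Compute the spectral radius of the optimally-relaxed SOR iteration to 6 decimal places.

ρ_SOR = 0.866822

[ρ_J] n=43: ρ(B_J) = cos(π/(n+1)) = cos(π/44) = 0.997452.
root = sin(π/44) = 0.0713392  (since 1−cos² = sin²).
ω* = 2 / (1 + 0.0713392) = 2 / 1.0713392 ≈ 1.866822.
ρ_SOR = ω* − 1 = 1.866822 − 1 = 0.866822.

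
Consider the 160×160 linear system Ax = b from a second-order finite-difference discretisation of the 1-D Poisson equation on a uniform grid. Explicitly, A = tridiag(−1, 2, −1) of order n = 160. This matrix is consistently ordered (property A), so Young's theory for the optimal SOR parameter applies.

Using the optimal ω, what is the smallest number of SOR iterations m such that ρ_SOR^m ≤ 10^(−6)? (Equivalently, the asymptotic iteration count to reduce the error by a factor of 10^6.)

m = 354

B_J for the 160×160 system has eigenvalues cos(kπ/161); ρ_J = cos(π/161) = 0.9998096.
√(1 − cos²(π/161)) = sin(π/161) ≈ 0.0195118.
[ω*] 2 ÷ (1 + 0.0195118) = 2 ÷ 1.0195118 = 1.9617232.
At ω = 1.9617232 every |λ(B_ω)| = ω−1, so ρ_SOR = 0.9617232.
For 6 digits: m = 6·ln10 / (−ln 0.9617232) = 13.8155/0.0390286 = 353.984; round up → m = 354.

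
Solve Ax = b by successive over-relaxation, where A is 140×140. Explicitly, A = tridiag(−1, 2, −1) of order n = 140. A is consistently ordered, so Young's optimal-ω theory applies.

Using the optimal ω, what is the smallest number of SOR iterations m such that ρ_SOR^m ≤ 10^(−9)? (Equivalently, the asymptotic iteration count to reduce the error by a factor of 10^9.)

m = 466

n=140: λ(B_J) = 1 − λ(A)/2 = cos(kπ/141); k=1 gives ρ_J = 0.9997518.
root = sin(π/141) = 0.0222790  (since 1−cos² = sin²).
Young: ω* = 2/(1+√(1−ρ_J²)) = 2/(1+0.0222790) = 2/1.0222790 = 1.9564131.
At ω = 1.9564131 every |λ(B_ω)| = ω−1, so ρ_SOR = 0.9564131.
ρ_SOR^m ≤ 10^(−9) ⇔ m ≥ 9·ln10/(−ln 0.9564131) = 20.7233/0.0445653 = 465.010; m = ⌈465.010⌉ = 466.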